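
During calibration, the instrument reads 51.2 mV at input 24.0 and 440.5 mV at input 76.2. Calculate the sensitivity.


Sensitivity = (y2 - y1) / (x2 - x1).
S = (440.5 - 51.2) / (76.2 - 24.0)
S = 389.3 / 52.2
S = 7.4579 mV/unit

7.4579 mV/unit


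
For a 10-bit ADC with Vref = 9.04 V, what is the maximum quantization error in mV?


The maximum quantization error is +/- LSB/2.
LSB = Vref / 2^n = 9.04 / 1024 = 0.00882812 V
Max error = LSB / 2 = 0.00882812 / 2 = 0.00441406 V
Max error = 4.4141 mV

4.4141 mV


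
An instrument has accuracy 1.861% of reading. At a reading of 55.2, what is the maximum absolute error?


Absolute error = (accuracy% / 100) * reading.
Error = (1.861 / 100) * 55.2
Error = 0.01861 * 55.2
Error = 1.0273

1.0273


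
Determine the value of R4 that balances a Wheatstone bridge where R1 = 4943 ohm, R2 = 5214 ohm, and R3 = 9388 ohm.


At balance: R1*R4 = R2*R3, so R4 = R2*R3/R1.
R4 = 5214 * 9388 / 4943
R4 = 48949032 / 4943
R4 = 9902.7 ohm

9902.7 ohm


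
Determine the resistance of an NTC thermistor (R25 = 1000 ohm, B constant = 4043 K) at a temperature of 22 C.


NTC thermistor equation: Rt = R25 * exp(B * (1/T - 1/T25)).
T in Kelvin: 295.15 K, T25 = 298.15 K
1/T - 1/T25 = 1/295.15 - 1/298.15 = 3.409e-05
B * (1/T - 1/T25) = 4043 * 3.409e-05 = 0.1378
Rt = 1000 * exp(0.1378) = 1147.8 ohm

1147.8 ohm


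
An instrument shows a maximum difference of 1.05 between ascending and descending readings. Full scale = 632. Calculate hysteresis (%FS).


Hysteresis = (max difference / full scale) * 100%.
H = (1.05 / 632) * 100
H = 0.166 %FS

0.166 %FS


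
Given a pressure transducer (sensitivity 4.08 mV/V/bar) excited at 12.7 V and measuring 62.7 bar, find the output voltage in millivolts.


Output = sensitivity * Vex * P.
Vout = 4.08 * 12.7 * 62.7
Vout = 51.816 * 62.7
Vout = 3248.86 mV

3248.86 mV


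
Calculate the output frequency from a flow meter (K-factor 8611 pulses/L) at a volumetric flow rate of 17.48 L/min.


Frequency = K * Q / 60 (converting L/min to L/s).
f = 8611 * 17.48 / 60
f = 150520.28 / 60
f = 2508.67 Hz

2508.67 Hz


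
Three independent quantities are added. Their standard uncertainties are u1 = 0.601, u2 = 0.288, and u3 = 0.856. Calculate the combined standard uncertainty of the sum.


For a sum of independent quantities, uc = sqrt(u1^2 + u2^2 + u3^2).
uc = sqrt(0.601^2 + 0.288^2 + 0.856^2)
uc = sqrt(0.361201 + 0.082944 + 0.732736)
uc = 1.0848

1.0848


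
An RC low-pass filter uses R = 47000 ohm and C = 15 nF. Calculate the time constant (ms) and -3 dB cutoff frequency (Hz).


Time constant: tau = R * C.
tau = 47000 * 1.50e-08 = 0.000705 s
tau = 0.705 ms
Cutoff frequency: fc = 1 / (2*pi*R*C).
fc = 1 / (2*pi*0.000705) = 225.75 Hz

tau = 0.705 ms, fc = 225.75 Hz


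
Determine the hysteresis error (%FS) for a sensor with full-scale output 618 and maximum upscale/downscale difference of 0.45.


Hysteresis = (max difference / full scale) * 100%.
H = (0.45 / 618) * 100
H = 0.073 %FS

0.073 %FS


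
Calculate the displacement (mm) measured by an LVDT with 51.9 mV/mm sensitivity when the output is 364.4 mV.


Displacement = Vout / sensitivity.
d = 364.4 / 51.9
d = 7.021 mm

7.021 mm


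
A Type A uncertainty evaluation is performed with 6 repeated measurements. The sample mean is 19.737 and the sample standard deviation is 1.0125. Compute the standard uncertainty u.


The standard uncertainty for Type A evaluation is u = s / sqrt(n).
u = 1.0125 / sqrt(6)
u = 1.0125 / 2.4495
u = 0.4134

0.4134


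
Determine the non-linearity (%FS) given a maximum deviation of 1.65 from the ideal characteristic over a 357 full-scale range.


Linearity error = (max deviation / full scale) * 100%.
Linearity = (1.65 / 357) * 100
Linearity = 0.462 %FS

0.462 %FS


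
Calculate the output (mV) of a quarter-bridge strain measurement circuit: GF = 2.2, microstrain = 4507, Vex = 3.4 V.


Quarter bridge output: Vout = (GF * epsilon * Vex) / 4.
Vout = (2.2 * 4507e-6 * 3.4) / 4
Vout = 0.03371236 / 4 V
Vout = 0.00842809 V = 8.4281 mV

8.4281 mV


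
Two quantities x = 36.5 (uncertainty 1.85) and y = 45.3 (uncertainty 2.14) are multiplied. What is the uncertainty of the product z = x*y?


For a product z = x*y, the relative uncertainty is:
uz/z = sqrt((ux/x)^2 + (uy/y)^2)
Relative uncertainties: ux/x = 1.85/36.5 = 0.050685
uy/y = 2.14/45.3 = 0.047241
z = 36.5 * 45.3 = 1653.4
uz = 1653.4 * sqrt(0.050685^2 + 0.047241^2) = 114.562

114.562


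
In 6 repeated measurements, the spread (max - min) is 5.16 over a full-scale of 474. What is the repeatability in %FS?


Repeatability = (spread / full scale) * 100%.
R = (5.16 / 474) * 100
R = 1.089 %FS

1.089 %FS


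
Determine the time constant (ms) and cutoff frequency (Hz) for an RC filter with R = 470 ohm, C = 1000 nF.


Time constant: tau = R * C.
tau = 470 * 1.00e-06 = 0.00047 s
tau = 0.47 ms
Cutoff frequency: fc = 1 / (2*pi*R*C).
fc = 1 / (2*pi*0.00047) = 338.63 Hz

tau = 0.47 ms, fc = 338.63 Hz


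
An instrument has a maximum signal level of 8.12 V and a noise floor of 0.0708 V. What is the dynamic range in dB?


Dynamic range = 20 * log10(Vmax / Vnoise).
DR = 20 * log10(8.12 / 0.0708)
DR = 20 * log10(114.69)
DR = 41.19 dB

41.19 dB


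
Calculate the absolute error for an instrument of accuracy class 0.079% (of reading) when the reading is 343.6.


Absolute error = (accuracy% / 100) * reading.
Error = (0.079 / 100) * 343.6
Error = 0.00079 * 343.6
Error = 0.2714

0.2714


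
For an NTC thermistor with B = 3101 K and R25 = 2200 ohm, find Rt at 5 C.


NTC thermistor equation: Rt = R25 * exp(B * (1/T - 1/T25)).
T in Kelvin: 278.15 K, T25 = 298.15 K
1/T - 1/T25 = 1/278.15 - 1/298.15 = 0.00024117
B * (1/T - 1/T25) = 3101 * 0.00024117 = 0.7479
Rt = 2200 * exp(0.7479) = 4647.4 ohm

4647.4 ohm


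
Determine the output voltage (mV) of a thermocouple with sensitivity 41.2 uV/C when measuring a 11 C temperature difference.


The thermocouple output V = sensitivity * dT.
V = 41.2 uV/C * 11 C
V = 453.2 uV
V = 0.453 mV

0.453 mV


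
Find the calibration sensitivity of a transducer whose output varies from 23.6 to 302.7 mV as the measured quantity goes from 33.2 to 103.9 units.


Sensitivity = (y2 - y1) / (x2 - x1).
S = (302.7 - 23.6) / (103.9 - 33.2)
S = 279.1 / 70.7
S = 3.9477 mV/unit

3.9477 mV/unit


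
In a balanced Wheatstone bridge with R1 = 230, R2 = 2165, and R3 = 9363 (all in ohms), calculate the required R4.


At balance: R1*R4 = R2*R3, so R4 = R2*R3/R1.
R4 = 2165 * 9363 / 230
R4 = 20270895 / 230
R4 = 88134.33 ohm

88134.33 ohm


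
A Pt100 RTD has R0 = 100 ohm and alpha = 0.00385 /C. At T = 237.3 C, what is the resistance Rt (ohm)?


The RTD equation: Rt = R0 * (1 + alpha * T).
Rt = 100 * (1 + 0.00385 * 237.3)
Rt = 100 * (1 + 0.913605)
Rt = 100 * 1.913605
Rt = 191.361 ohm

191.361 ohm


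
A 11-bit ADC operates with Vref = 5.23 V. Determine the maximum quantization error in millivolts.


The maximum quantization error is +/- LSB/2.
LSB = Vref / 2^n = 5.23 / 2048 = 0.00255371 V
Max error = LSB / 2 = 0.00255371 / 2 = 0.00127686 V
Max error = 1.2769 mV

1.2769 mV


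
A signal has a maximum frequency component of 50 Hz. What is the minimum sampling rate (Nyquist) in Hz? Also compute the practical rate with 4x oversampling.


By Nyquist theorem, fs_min = 2 * fmax.
fs_min = 2 * 50 = 100 Hz
Practical rate = 4 * fs_min = 4 * 100 = 400 Hz

fs_min = 100 Hz, fs_practical = 400 Hz


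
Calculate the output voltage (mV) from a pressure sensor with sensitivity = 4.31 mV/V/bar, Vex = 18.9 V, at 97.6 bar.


Output = sensitivity * Vex * P.
Vout = 4.31 * 18.9 * 97.6
Vout = 81.459 * 97.6
Vout = 7950.4 mV

7950.4 mV


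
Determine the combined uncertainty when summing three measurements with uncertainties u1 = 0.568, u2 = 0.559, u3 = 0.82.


For a sum of independent quantities, uc = sqrt(u1^2 + u2^2 + u3^2).
uc = sqrt(0.568^2 + 0.559^2 + 0.82^2)
uc = sqrt(0.322624 + 0.312481 + 0.6724)
uc = 1.1435

1.1435


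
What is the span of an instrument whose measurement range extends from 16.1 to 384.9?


Span = upper range - lower range.
Span = 384.9 - (16.1)
Span = 368.8

368.8


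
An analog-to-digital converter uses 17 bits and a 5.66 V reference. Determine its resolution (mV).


The resolution (LSB) of an ADC is Vref / 2^n.
LSB = 5.66 / 2^17
LSB = 5.66 / 131072
LSB = 4.318e-05 V = 0.04318237 mV

0.04318237 mV


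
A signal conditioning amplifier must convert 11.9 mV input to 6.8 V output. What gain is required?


Gain = Vout / Vin (converting to same units).
G = 6.8 V / 11.9 mV
G = 6800.0 mV / 11.9 mV
G = 571.43

571.43


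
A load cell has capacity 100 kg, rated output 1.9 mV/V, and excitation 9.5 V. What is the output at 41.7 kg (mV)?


Vout = rated_output * Vex * (load / capacity).
Vout = 1.9 * 9.5 * (41.7 / 100)
Vout = 1.9 * 9.5 * 0.417
Vout = 7.527 mV

7.527 mV


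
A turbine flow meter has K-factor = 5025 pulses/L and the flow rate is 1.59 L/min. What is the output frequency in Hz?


Frequency = K * Q / 60 (converting L/min to L/s).
f = 5025 * 1.59 / 60
f = 7989.75 / 60
f = 133.16 Hz

133.16 Hz


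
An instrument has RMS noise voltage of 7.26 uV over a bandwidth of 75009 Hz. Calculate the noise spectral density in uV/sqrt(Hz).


Noise spectral density = Vrms / sqrt(BW).
NSD = 7.26 / sqrt(75009)
NSD = 7.26 / 273.8777
NSD = 0.0265 uV/sqrt(Hz)

0.0265 uV/sqrt(Hz)


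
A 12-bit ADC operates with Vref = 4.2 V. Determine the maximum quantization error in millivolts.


The maximum quantization error is +/- LSB/2.
LSB = Vref / 2^n = 4.2 / 4096 = 0.00102539 V
Max error = LSB / 2 = 0.00102539 / 2 = 0.0005127 V
Max error = 0.5127 mV

0.5127 mV


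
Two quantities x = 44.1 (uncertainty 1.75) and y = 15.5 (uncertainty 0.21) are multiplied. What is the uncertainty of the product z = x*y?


For a product z = x*y, the relative uncertainty is:
uz/z = sqrt((ux/x)^2 + (uy/y)^2)
Relative uncertainties: ux/x = 1.75/44.1 = 0.039683
uy/y = 0.21/15.5 = 0.013548
z = 44.1 * 15.5 = 683.6
uz = 683.6 * sqrt(0.039683^2 + 0.013548^2) = 28.662

28.662


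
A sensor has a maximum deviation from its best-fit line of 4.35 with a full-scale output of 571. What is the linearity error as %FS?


Linearity error = (max deviation / full scale) * 100%.
Linearity = (4.35 / 571) * 100
Linearity = 0.762 %FS

0.762 %FS


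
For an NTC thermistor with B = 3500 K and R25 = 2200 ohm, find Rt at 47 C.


NTC thermistor equation: Rt = R25 * exp(B * (1/T - 1/T25)).
T in Kelvin: 320.15 K, T25 = 298.15 K
1/T - 1/T25 = 1/320.15 - 1/298.15 = -0.00023048
B * (1/T - 1/T25) = 3500 * -0.00023048 = -0.8067
Rt = 2200 * exp(-0.8067) = 981.9 ohm

981.9 ohm


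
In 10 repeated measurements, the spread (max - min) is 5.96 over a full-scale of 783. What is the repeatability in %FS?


Repeatability = (spread / full scale) * 100%.
R = (5.96 / 783) * 100
R = 0.761 %FS

0.761 %FS


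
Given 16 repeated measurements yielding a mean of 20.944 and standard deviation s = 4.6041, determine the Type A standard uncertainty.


The standard uncertainty for Type A evaluation is u = s / sqrt(n).
u = 4.6041 / sqrt(16)
u = 4.6041 / 4.0
u = 1.151

1.151


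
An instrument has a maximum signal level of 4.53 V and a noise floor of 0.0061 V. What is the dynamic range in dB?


Dynamic range = 20 * log10(Vmax / Vnoise).
DR = 20 * log10(4.53 / 0.0061)
DR = 20 * log10(742.62)
DR = 57.42 dB

57.42 dB


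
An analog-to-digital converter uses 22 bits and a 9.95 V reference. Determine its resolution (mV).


The resolution (LSB) of an ADC is Vref / 2^n.
LSB = 9.95 / 2^22
LSB = 9.95 / 4194304
LSB = 2.37e-06 V = 0.00237226 mV

0.00237226 mV


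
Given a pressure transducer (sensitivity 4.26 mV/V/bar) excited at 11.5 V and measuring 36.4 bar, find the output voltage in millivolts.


Output = sensitivity * Vex * P.
Vout = 4.26 * 11.5 * 36.4
Vout = 48.99 * 36.4
Vout = 1783.24 mV

1783.24 mV


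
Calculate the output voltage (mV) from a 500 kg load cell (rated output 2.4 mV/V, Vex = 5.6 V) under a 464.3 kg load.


Vout = rated_output * Vex * (load / capacity).
Vout = 2.4 * 5.6 * (464.3 / 500)
Vout = 2.4 * 5.6 * 0.9286
Vout = 12.48 mV

12.48 mV


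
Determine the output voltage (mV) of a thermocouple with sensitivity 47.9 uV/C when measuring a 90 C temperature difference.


The thermocouple output V = sensitivity * dT.
V = 47.9 uV/C * 90 C
V = 4311.0 uV
V = 4.311 mV

4.311 mV


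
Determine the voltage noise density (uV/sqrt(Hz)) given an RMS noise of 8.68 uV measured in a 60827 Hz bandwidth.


Noise spectral density = Vrms / sqrt(BW).
NSD = 8.68 / sqrt(60827)
NSD = 8.68 / 246.6313
NSD = 0.0352 uV/sqrt(Hz)

0.0352 uV/sqrt(Hz)


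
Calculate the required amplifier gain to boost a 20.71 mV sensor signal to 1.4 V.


Gain = Vout / Vin (converting to same units).
G = 1.4 V / 20.71 mV
G = 1400.0 mV / 20.71 mV
G = 67.6

67.6


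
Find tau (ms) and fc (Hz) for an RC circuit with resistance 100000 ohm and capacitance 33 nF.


Time constant: tau = R * C.
tau = 100000 * 3.30e-08 = 0.0033 s
tau = 3.3 ms
Cutoff frequency: fc = 1 / (2*pi*R*C).
fc = 1 / (2*pi*0.0033) = 48.23 Hz

tau = 3.3 ms, fc = 48.23 Hz


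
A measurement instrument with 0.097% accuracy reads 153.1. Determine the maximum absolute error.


Absolute error = (accuracy% / 100) * reading.
Error = (0.097 / 100) * 153.1
Error = 0.00097 * 153.1
Error = 0.1485

0.1485


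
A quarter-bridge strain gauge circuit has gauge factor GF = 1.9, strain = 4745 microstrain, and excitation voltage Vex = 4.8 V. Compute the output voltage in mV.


Quarter bridge output: Vout = (GF * epsilon * Vex) / 4.
Vout = (1.9 * 4745e-6 * 4.8) / 4
Vout = 0.0432744 / 4 V
Vout = 0.0108186 V = 10.8186 mV

10.8186 mV


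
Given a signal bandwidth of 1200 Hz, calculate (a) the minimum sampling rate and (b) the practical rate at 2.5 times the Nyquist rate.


By Nyquist theorem, fs_min = 2 * fmax.
fs_min = 2 * 1200 = 2400 Hz
Practical rate = 2.5 * fs_min = 2.5 * 2400 = 6000 Hz

fs_min = 2400 Hz, fs_practical = 6000 Hz


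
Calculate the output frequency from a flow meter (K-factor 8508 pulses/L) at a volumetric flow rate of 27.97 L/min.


Frequency = K * Q / 60 (converting L/min to L/s).
f = 8508 * 27.97 / 60
f = 237968.76 / 60
f = 3966.15 Hz

3966.15 Hz


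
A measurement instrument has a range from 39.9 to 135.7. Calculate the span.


Span = upper range - lower range.
Span = 135.7 - (39.9)
Span = 95.8

95.8


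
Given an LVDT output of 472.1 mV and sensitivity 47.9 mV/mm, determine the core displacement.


Displacement = Vout / sensitivity.
d = 472.1 / 47.9
d = 9.856 mm

9.856 mm


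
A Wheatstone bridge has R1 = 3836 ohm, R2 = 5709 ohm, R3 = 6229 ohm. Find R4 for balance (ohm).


At balance: R1*R4 = R2*R3, so R4 = R2*R3/R1.
R4 = 5709 * 6229 / 3836
R4 = 35561361 / 3836
R4 = 9270.43 ohm

9270.43 ohm


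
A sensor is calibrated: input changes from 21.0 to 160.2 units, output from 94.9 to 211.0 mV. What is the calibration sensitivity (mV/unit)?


Sensitivity = (y2 - y1) / (x2 - x1).
S = (211.0 - 94.9) / (160.2 - 21.0)
S = 116.1 / 139.2
S = 0.8341 mV/unit

0.8341 mV/unit


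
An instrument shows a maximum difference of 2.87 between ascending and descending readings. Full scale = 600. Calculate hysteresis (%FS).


Hysteresis = (max difference / full scale) * 100%.
H = (2.87 / 600) * 100
H = 0.478 %FS

0.478 %FS


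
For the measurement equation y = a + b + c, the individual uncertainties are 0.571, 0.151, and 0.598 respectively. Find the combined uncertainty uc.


For a sum of independent quantities, uc = sqrt(u1^2 + u2^2 + u3^2).
uc = sqrt(0.571^2 + 0.151^2 + 0.598^2)
uc = sqrt(0.326041 + 0.022801 + 0.357604)
uc = 0.8405

0.8405


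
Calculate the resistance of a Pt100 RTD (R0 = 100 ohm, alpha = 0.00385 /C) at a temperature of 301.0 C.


The RTD equation: Rt = R0 * (1 + alpha * T).
Rt = 100 * (1 + 0.00385 * 301.0)
Rt = 100 * (1 + 1.15885)
Rt = 100 * 2.15885
Rt = 215.885 ohm

215.885 ohm


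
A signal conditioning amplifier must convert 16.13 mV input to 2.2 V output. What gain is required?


Gain = Vout / Vin (converting to same units).
G = 2.2 V / 16.13 mV
G = 2200.0 mV / 16.13 mV
G = 136.39

136.39


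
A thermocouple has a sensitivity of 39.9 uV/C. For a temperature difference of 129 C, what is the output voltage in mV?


The thermocouple output V = sensitivity * dT.
V = 39.9 uV/C * 129 C
V = 5147.1 uV
V = 5.147 mV

5.147 mV


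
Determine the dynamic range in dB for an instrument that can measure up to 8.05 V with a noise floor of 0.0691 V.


Dynamic range = 20 * log10(Vmax / Vnoise).
DR = 20 * log10(8.05 / 0.0691)
DR = 20 * log10(116.5)
DR = 41.33 dB

41.33 dB


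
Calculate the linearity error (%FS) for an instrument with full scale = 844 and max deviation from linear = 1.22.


Linearity error = (max deviation / full scale) * 100%.
Linearity = (1.22 / 844) * 100
Linearity = 0.145 %FS

0.145 %FS


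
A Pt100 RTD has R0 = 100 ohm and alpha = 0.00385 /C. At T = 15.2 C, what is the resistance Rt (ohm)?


The RTD equation: Rt = R0 * (1 + alpha * T).
Rt = 100 * (1 + 0.00385 * 15.2)
Rt = 100 * (1 + 0.05852)
Rt = 100 * 1.05852
Rt = 105.852 ohm

105.852 ohm


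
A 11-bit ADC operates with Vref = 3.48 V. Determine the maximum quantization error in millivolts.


The maximum quantization error is +/- LSB/2.
LSB = Vref / 2^n = 3.48 / 2048 = 0.00169922 V
Max error = LSB / 2 = 0.00169922 / 2 = 0.00084961 V
Max error = 0.8496 mV

0.8496 mV


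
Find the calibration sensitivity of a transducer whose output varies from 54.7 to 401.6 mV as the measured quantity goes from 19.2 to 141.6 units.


Sensitivity = (y2 - y1) / (x2 - x1).
S = (401.6 - 54.7) / (141.6 - 19.2)
S = 346.9 / 122.4
S = 2.8342 mV/unit

2.8342 mV/unit


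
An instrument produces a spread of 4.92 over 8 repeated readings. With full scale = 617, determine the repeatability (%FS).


Repeatability = (spread / full scale) * 100%.
R = (4.92 / 617) * 100
R = 0.797 %FS

0.797 %FS


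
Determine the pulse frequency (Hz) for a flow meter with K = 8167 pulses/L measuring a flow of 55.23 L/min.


Frequency = K * Q / 60 (converting L/min to L/s).
f = 8167 * 55.23 / 60
f = 451063.41 / 60
f = 7517.72 Hz

7517.72 Hz


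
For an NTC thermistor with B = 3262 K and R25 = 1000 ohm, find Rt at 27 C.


NTC thermistor equation: Rt = R25 * exp(B * (1/T - 1/T25)).
T in Kelvin: 300.15 K, T25 = 298.15 K
1/T - 1/T25 = 1/300.15 - 1/298.15 = -2.235e-05
B * (1/T - 1/T25) = 3262 * -2.235e-05 = -0.0729
Rt = 1000 * exp(-0.0729) = 929.7 ohm

929.7 ohm


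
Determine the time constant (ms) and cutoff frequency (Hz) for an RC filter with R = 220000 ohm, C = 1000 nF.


Time constant: tau = R * C.
tau = 220000 * 1.00e-06 = 0.22 s
tau = 220.0 ms
Cutoff frequency: fc = 1 / (2*pi*R*C).
fc = 1 / (2*pi*0.22) = 0.72 Hz

tau = 220.0 ms, fc = 0.72 Hz


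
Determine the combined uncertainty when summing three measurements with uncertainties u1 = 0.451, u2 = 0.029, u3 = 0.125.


For a sum of independent quantities, uc = sqrt(u1^2 + u2^2 + u3^2).
uc = sqrt(0.451^2 + 0.029^2 + 0.125^2)
uc = sqrt(0.203401 + 0.000841 + 0.015625)
uc = 0.4689

0.4689


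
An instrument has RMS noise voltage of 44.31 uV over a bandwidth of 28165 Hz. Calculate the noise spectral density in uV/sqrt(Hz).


Noise spectral density = Vrms / sqrt(BW).
NSD = 44.31 / sqrt(28165)
NSD = 44.31 / 167.8243
NSD = 0.264 uV/sqrt(Hz)

0.264 uV/sqrt(Hz)


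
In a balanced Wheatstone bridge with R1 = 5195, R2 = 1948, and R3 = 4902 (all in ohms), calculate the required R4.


At balance: R1*R4 = R2*R3, so R4 = R2*R3/R1.
R4 = 1948 * 4902 / 5195
R4 = 9549096 / 5195
R4 = 1838.13 ohm

1838.13 ohm


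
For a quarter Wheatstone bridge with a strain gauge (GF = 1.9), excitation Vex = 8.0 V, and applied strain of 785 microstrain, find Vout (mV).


Quarter bridge output: Vout = (GF * epsilon * Vex) / 4.
Vout = (1.9 * 785e-6 * 8.0) / 4
Vout = 0.011932 / 4 V
Vout = 0.002983 V = 2.983 mV

2.983 mV


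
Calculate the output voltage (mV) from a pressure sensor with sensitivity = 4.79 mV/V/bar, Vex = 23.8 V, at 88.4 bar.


Output = sensitivity * Vex * P.
Vout = 4.79 * 23.8 * 88.4
Vout = 114.002 * 88.4
Vout = 10077.78 mV

10077.78 mV


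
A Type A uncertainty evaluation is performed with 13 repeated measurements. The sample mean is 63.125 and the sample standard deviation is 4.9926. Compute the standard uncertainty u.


The standard uncertainty for Type A evaluation is u = s / sqrt(n).
u = 4.9926 / sqrt(13)
u = 4.9926 / 3.6056
u = 1.3847

1.3847


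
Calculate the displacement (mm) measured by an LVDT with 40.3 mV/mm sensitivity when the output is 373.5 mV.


Displacement = Vout / sensitivity.
d = 373.5 / 40.3
d = 9.268 mm

9.268 mm


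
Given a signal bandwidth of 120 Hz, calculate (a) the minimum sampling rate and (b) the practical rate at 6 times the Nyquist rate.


By Nyquist theorem, fs_min = 2 * fmax.
fs_min = 2 * 120 = 240 Hz
Practical rate = 6 * fs_min = 6 * 240 = 1440 Hz

fs_min = 240 Hz, fs_practical = 1440 Hz


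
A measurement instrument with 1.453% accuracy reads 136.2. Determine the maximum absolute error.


Absolute error = (accuracy% / 100) * reading.
Error = (1.453 / 100) * 136.2
Error = 0.01453 * 136.2
Error = 1.979

1.979


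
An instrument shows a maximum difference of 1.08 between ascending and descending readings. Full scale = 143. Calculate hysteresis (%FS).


Hysteresis = (max difference / full scale) * 100%.
H = (1.08 / 143) * 100
H = 0.755 %FS

0.755 %FS


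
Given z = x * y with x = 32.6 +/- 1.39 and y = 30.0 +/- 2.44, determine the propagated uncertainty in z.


For a product z = x*y, the relative uncertainty is:
uz/z = sqrt((ux/x)^2 + (uy/y)^2)
Relative uncertainties: ux/x = 1.39/32.6 = 0.042638
uy/y = 2.44/30.0 = 0.081333
z = 32.6 * 30.0 = 978.0
uz = 978.0 * sqrt(0.042638^2 + 0.081333^2) = 89.812

89.812


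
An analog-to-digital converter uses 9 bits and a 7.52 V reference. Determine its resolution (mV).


The resolution (LSB) of an ADC is Vref / 2^n.
LSB = 7.52 / 2^9
LSB = 7.52 / 512
LSB = 0.0146875 V = 14.6875 mV

14.6875 mV


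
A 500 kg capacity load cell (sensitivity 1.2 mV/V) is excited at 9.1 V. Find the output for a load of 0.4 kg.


Vout = rated_output * Vex * (load / capacity).
Vout = 1.2 * 9.1 * (0.4 / 500)
Vout = 1.2 * 9.1 * 0.0008
Vout = 0.009 mV

0.009 mV


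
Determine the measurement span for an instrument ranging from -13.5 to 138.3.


Span = upper range - lower range.
Span = 138.3 - (-13.5)
Span = 151.8

151.8


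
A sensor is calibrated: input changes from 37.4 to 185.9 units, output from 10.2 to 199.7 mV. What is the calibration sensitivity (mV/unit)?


Sensitivity = (y2 - y1) / (x2 - x1).
S = (199.7 - 10.2) / (185.9 - 37.4)
S = 189.5 / 148.5
S = 1.2761 mV/unit

1.2761 mV/unit


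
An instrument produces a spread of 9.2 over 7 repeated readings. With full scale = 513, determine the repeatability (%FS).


Repeatability = (spread / full scale) * 100%.
R = (9.2 / 513) * 100
R = 1.793 %FS

1.793 %FS


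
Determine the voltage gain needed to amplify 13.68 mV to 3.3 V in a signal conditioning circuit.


Gain = Vout / Vin (converting to same units).
G = 3.3 V / 13.68 mV
G = 3300.0 mV / 13.68 mV
G = 241.23

241.23


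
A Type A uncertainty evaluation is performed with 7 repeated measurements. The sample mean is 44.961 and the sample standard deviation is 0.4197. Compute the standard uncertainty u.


The standard uncertainty for Type A evaluation is u = s / sqrt(n).
u = 0.4197 / sqrt(7)
u = 0.4197 / 2.6458
u = 0.1586

0.1586


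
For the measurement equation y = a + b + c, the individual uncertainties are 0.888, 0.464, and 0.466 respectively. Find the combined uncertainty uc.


For a sum of independent quantities, uc = sqrt(u1^2 + u2^2 + u3^2).
uc = sqrt(0.888^2 + 0.464^2 + 0.466^2)
uc = sqrt(0.788544 + 0.215296 + 0.217156)
uc = 1.105

1.105


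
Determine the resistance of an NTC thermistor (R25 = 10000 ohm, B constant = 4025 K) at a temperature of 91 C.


NTC thermistor equation: Rt = R25 * exp(B * (1/T - 1/T25)).
T in Kelvin: 364.15 K, T25 = 298.15 K
1/T - 1/T25 = 1/364.15 - 1/298.15 = -0.0006079
B * (1/T - 1/T25) = 4025 * -0.0006079 = -2.4468
Rt = 10000 * exp(-2.4468) = 865.7 ohm

865.7 ohm


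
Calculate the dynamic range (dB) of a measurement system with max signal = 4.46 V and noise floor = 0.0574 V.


Dynamic range = 20 * log10(Vmax / Vnoise).
DR = 20 * log10(4.46 / 0.0574)
DR = 20 * log10(77.7)
DR = 37.81 dB

37.81 dB


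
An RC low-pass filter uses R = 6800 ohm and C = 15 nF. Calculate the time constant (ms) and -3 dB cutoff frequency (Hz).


Time constant: tau = R * C.
tau = 6800 * 1.50e-08 = 0.000102 s
tau = 0.102 ms
Cutoff frequency: fc = 1 / (2*pi*R*C).
fc = 1 / (2*pi*0.000102) = 1560.34 Hz

tau = 0.102 ms, fc = 1560.34 Hz


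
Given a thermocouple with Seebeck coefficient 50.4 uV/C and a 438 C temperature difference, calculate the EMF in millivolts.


The thermocouple output V = sensitivity * dT.
V = 50.4 uV/C * 438 C
V = 22075.2 uV
V = 22.075 mV

22.075 mV


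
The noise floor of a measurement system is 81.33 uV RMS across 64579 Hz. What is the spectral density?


Noise spectral density = Vrms / sqrt(BW).
NSD = 81.33 / sqrt(64579)
NSD = 81.33 / 254.124
NSD = 0.32 uV/sqrt(Hz)

0.32 uV/sqrt(Hz)


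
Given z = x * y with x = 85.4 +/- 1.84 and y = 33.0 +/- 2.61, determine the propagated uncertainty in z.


For a product z = x*y, the relative uncertainty is:
uz/z = sqrt((ux/x)^2 + (uy/y)^2)
Relative uncertainties: ux/x = 1.84/85.4 = 0.021546
uy/y = 2.61/33.0 = 0.079091
z = 85.4 * 33.0 = 2818.2
uz = 2818.2 * sqrt(0.021546^2 + 0.079091^2) = 231.017

231.017


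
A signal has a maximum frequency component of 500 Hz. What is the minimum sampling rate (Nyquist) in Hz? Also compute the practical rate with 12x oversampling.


By Nyquist theorem, fs_min = 2 * fmax.
fs_min = 2 * 500 = 1000 Hz
Practical rate = 12 * fs_min = 12 * 1000 = 12000 Hz

fs_min = 1000 Hz, fs_practical = 12000 Hz


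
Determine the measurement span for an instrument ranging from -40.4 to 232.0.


Span = upper range - lower range.
Span = 232.0 - (-40.4)
Span = 272.4

272.4


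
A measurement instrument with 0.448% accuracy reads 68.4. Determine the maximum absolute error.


Absolute error = (accuracy% / 100) * reading.
Error = (0.448 / 100) * 68.4
Error = 0.00448 * 68.4
Error = 0.3064

0.3064


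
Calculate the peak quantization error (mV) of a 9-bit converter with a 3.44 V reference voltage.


The maximum quantization error is +/- LSB/2.
LSB = Vref / 2^n = 3.44 / 512 = 0.00671875 V
Max error = LSB / 2 = 0.00671875 / 2 = 0.00335937 V
Max error = 3.3594 mV

3.3594 mV


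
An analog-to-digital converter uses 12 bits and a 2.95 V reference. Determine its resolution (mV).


The resolution (LSB) of an ADC is Vref / 2^n.
LSB = 2.95 / 2^12
LSB = 2.95 / 4096
LSB = 0.00072021 V = 0.72021484 mV

0.72021484 mV


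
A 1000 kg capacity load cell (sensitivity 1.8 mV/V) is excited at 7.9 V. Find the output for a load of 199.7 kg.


Vout = rated_output * Vex * (load / capacity).
Vout = 1.8 * 7.9 * (199.7 / 1000)
Vout = 1.8 * 7.9 * 0.1997
Vout = 2.84 mV

2.84 mV


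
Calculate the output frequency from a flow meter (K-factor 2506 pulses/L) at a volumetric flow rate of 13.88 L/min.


Frequency = K * Q / 60 (converting L/min to L/s).
f = 2506 * 13.88 / 60
f = 34783.28 / 60
f = 579.72 Hz

579.72 Hz


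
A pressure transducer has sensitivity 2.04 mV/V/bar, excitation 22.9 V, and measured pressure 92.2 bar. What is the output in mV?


Output = sensitivity * Vex * P.
Vout = 2.04 * 22.9 * 92.2
Vout = 46.716 * 92.2
Vout = 4307.22 mV

4307.22 mV


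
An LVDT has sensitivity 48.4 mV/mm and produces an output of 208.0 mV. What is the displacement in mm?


Displacement = Vout / sensitivity.
d = 208.0 / 48.4
d = 4.298 mm

4.298 mm


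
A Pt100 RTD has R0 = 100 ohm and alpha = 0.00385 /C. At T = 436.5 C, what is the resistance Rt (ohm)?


The RTD equation: Rt = R0 * (1 + alpha * T).
Rt = 100 * (1 + 0.00385 * 436.5)
Rt = 100 * (1 + 1.680525)
Rt = 100 * 2.680525
Rt = 268.053 ohm

268.053 ohm


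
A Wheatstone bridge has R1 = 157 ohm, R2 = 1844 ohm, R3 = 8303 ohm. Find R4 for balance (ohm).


At balance: R1*R4 = R2*R3, so R4 = R2*R3/R1.
R4 = 1844 * 8303 / 157
R4 = 15310732 / 157
R4 = 97520.59 ohm

97520.59 ohm


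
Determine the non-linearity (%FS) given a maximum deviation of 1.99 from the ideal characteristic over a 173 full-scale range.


Linearity error = (max deviation / full scale) * 100%.
Linearity = (1.99 / 173) * 100
Linearity = 1.15 %FS

1.15 %FS


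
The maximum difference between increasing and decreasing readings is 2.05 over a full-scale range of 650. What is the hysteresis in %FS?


Hysteresis = (max difference / full scale) * 100%.
H = (2.05 / 650) * 100
H = 0.315 %FS

0.315 %FS


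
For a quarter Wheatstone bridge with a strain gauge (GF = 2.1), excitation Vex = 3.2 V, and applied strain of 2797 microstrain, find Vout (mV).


Quarter bridge output: Vout = (GF * epsilon * Vex) / 4.
Vout = (2.1 * 2797e-6 * 3.2) / 4
Vout = 0.01879584 / 4 V
Vout = 0.00469896 V = 4.699 mV

4.699 mV


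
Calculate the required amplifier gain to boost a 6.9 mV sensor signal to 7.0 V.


Gain = Vout / Vin (converting to same units).
G = 7.0 V / 6.9 mV
G = 7000.0 mV / 6.9 mV
G = 1014.49

1014.49


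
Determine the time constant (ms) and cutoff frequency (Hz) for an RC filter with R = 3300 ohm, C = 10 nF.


Time constant: tau = R * C.
tau = 3300 * 1.00e-08 = 3.3e-05 s
tau = 0.033 ms
Cutoff frequency: fc = 1 / (2*pi*R*C).
fc = 1 / (2*pi*3.3e-05) = 4822.88 Hz

tau = 0.033 ms, fc = 4822.88 Hz


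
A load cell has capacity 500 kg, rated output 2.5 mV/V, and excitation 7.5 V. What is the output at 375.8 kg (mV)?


Vout = rated_output * Vex * (load / capacity).
Vout = 2.5 * 7.5 * (375.8 / 500)
Vout = 2.5 * 7.5 * 0.7516
Vout = 14.092 mV

14.092 mV


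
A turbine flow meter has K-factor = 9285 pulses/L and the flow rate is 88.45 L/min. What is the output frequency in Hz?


Frequency = K * Q / 60 (converting L/min to L/s).
f = 9285 * 88.45 / 60
f = 821258.25 / 60
f = 13687.64 Hz

13687.64 Hz


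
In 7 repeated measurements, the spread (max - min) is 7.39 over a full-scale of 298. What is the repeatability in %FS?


Repeatability = (spread / full scale) * 100%.
R = (7.39 / 298) * 100
R = 2.48 %FS

2.48 %FS


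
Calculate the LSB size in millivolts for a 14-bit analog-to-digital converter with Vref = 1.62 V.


The resolution (LSB) of an ADC is Vref / 2^n.
LSB = 1.62 / 2^14
LSB = 1.62 / 16384
LSB = 9.888e-05 V = 0.09887695 mV

0.09887695 mV


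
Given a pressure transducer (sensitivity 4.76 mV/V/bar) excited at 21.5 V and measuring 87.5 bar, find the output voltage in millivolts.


Output = sensitivity * Vex * P.
Vout = 4.76 * 21.5 * 87.5
Vout = 102.34 * 87.5
Vout = 8954.75 mV

8954.75 mV


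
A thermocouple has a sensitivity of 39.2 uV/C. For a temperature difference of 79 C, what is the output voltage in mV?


The thermocouple output V = sensitivity * dT.
V = 39.2 uV/C * 79 C
V = 3096.8 uV
V = 3.097 mV

3.097 mV


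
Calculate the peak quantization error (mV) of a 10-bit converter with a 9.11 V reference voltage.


The maximum quantization error is +/- LSB/2.
LSB = Vref / 2^n = 9.11 / 1024 = 0.00889648 V
Max error = LSB / 2 = 0.00889648 / 2 = 0.00444824 V
Max error = 4.4482 mV

4.4482 mV


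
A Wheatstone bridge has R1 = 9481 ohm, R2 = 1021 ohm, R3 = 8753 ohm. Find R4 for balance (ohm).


At balance: R1*R4 = R2*R3, so R4 = R2*R3/R1.
R4 = 1021 * 8753 / 9481
R4 = 8936813 / 9481
R4 = 942.6 ohm

942.6 ohm


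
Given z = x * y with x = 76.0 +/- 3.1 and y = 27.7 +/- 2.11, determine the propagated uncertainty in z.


For a product z = x*y, the relative uncertainty is:
uz/z = sqrt((ux/x)^2 + (uy/y)^2)
Relative uncertainties: ux/x = 3.1/76.0 = 0.040789
uy/y = 2.11/27.7 = 0.076173
z = 76.0 * 27.7 = 2105.2
uz = 2105.2 * sqrt(0.040789^2 + 0.076173^2) = 181.904

181.904


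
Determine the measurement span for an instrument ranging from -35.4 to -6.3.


Span = upper range - lower range.
Span = -6.3 - (-35.4)
Span = 29.1

29.1


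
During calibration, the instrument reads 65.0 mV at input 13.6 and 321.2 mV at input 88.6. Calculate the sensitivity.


Sensitivity = (y2 - y1) / (x2 - x1).
S = (321.2 - 65.0) / (88.6 - 13.6)
S = 256.2 / 75.0
S = 3.416 mV/unit

3.416 mV/unit


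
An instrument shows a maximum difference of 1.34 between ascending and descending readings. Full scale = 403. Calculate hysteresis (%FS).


Hysteresis = (max difference / full scale) * 100%.
H = (1.34 / 403) * 100
H = 0.333 %FS

0.333 %FS


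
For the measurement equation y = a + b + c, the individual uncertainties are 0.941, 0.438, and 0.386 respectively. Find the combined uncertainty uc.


For a sum of independent quantities, uc = sqrt(u1^2 + u2^2 + u3^2).
uc = sqrt(0.941^2 + 0.438^2 + 0.386^2)
uc = sqrt(0.885481 + 0.191844 + 0.148996)
uc = 1.1074

1.1074


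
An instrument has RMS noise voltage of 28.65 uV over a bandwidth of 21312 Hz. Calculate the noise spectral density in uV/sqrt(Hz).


Noise spectral density = Vrms / sqrt(BW).
NSD = 28.65 / sqrt(21312)
NSD = 28.65 / 145.9863
NSD = 0.1963 uV/sqrt(Hz)

0.1963 uV/sqrt(Hz)


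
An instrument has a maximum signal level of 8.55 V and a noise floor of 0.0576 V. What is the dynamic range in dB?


Dynamic range = 20 * log10(Vmax / Vnoise).
DR = 20 * log10(8.55 / 0.0576)
DR = 20 * log10(148.44)
DR = 43.43 dB

43.43 dB


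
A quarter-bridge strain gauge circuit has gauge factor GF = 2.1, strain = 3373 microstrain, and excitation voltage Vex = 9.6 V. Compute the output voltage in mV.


Quarter bridge output: Vout = (GF * epsilon * Vex) / 4.
Vout = (2.1 * 3373e-6 * 9.6) / 4
Vout = 0.06799968 / 4 V
Vout = 0.01699992 V = 16.9999 mV

16.9999 mV


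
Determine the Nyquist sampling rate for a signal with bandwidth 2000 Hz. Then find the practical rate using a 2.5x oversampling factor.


By Nyquist theorem, fs_min = 2 * fmax.
fs_min = 2 * 2000 = 4000 Hz
Practical rate = 2.5 * fs_min = 2.5 * 4000 = 10000 Hz

fs_min = 4000 Hz, fs_practical = 10000 Hz


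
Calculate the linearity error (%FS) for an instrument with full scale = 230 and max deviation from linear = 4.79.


Linearity error = (max deviation / full scale) * 100%.
Linearity = (4.79 / 230) * 100
Linearity = 2.083 %FS

2.083 %FS


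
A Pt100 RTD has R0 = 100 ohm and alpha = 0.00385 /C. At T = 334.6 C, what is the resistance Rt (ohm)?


The RTD equation: Rt = R0 * (1 + alpha * T).
Rt = 100 * (1 + 0.00385 * 334.6)
Rt = 100 * (1 + 1.28821)
Rt = 100 * 2.28821
Rt = 228.821 ohm

228.821 ohm


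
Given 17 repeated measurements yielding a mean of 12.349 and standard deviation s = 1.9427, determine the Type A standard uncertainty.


The standard uncertainty for Type A evaluation is u = s / sqrt(n).
u = 1.9427 / sqrt(17)
u = 1.9427 / 4.1231
u = 0.4712

0.4712


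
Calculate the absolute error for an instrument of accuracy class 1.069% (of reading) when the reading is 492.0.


Absolute error = (accuracy% / 100) * reading.
Error = (1.069 / 100) * 492.0
Error = 0.01069 * 492.0
Error = 5.2595

5.2595


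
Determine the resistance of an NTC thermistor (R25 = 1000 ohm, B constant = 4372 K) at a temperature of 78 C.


NTC thermistor equation: Rt = R25 * exp(B * (1/T - 1/T25)).
T in Kelvin: 351.15 K, T25 = 298.15 K
1/T - 1/T25 = 1/351.15 - 1/298.15 = -0.00050623
B * (1/T - 1/T25) = 4372 * -0.00050623 = -2.2132
Rt = 1000 * exp(-2.2132) = 109.3 ohm

109.3 ohm


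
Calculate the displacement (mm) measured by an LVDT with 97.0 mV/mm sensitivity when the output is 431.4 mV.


Displacement = Vout / sensitivity.
d = 431.4 / 97.0
d = 4.447 mm

4.447 mm


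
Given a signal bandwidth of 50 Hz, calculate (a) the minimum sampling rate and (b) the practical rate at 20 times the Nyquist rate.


By Nyquist theorem, fs_min = 2 * fmax.
fs_min = 2 * 50 = 100 Hz
Practical rate = 20 * fs_min = 20 * 100 = 2000 Hz

fs_min = 100 Hz, fs_practical = 2000 Hz


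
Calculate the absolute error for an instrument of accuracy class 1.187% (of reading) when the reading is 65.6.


Absolute error = (accuracy% / 100) * reading.
Error = (1.187 / 100) * 65.6
Error = 0.01187 * 65.6
Error = 0.7787

0.7787


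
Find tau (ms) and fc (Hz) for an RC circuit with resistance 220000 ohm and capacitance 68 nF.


Time constant: tau = R * C.
tau = 220000 * 6.80e-08 = 0.01496 s
tau = 14.96 ms
Cutoff frequency: fc = 1 / (2*pi*R*C).
fc = 1 / (2*pi*0.01496) = 10.64 Hz

tau = 14.96 ms, fc = 10.64 Hz


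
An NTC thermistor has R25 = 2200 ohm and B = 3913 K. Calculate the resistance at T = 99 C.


NTC thermistor equation: Rt = R25 * exp(B * (1/T - 1/T25)).
T in Kelvin: 372.15 K, T25 = 298.15 K
1/T - 1/T25 = 1/372.15 - 1/298.15 = -0.00066693
B * (1/T - 1/T25) = 3913 * -0.00066693 = -2.6097
Rt = 2200 * exp(-2.6097) = 161.8 ohm

161.8 ohm


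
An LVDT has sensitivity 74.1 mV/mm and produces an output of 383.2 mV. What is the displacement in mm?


Displacement = Vout / sensitivity.
d = 383.2 / 74.1
d = 5.171 mm

5.171 mm


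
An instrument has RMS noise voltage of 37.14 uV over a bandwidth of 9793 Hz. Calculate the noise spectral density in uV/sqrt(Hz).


Noise spectral density = Vrms / sqrt(BW).
NSD = 37.14 / sqrt(9793)
NSD = 37.14 / 98.9596
NSD = 0.3753 uV/sqrt(Hz)

0.3753 uV/sqrt(Hz)


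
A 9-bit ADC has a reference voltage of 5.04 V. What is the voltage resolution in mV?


The resolution (LSB) of an ADC is Vref / 2^n.
LSB = 5.04 / 2^9
LSB = 5.04 / 512
LSB = 0.00984375 V = 9.84375 mV

9.84375 mV


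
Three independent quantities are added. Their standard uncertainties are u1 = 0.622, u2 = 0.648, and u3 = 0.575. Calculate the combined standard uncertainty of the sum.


For a sum of independent quantities, uc = sqrt(u1^2 + u2^2 + u3^2).
uc = sqrt(0.622^2 + 0.648^2 + 0.575^2)
uc = sqrt(0.386884 + 0.419904 + 0.330625)
uc = 1.0665

1.0665


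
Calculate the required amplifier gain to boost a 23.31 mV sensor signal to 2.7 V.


Gain = Vout / Vin (converting to same units).
G = 2.7 V / 23.31 mV
G = 2700.0 mV / 23.31 mV
G = 115.83

115.83


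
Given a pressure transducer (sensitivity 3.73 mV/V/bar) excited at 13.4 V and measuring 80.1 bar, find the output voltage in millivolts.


Output = sensitivity * Vex * P.
Vout = 3.73 * 13.4 * 80.1
Vout = 49.982 * 80.1
Vout = 4003.56 mV

4003.56 mV


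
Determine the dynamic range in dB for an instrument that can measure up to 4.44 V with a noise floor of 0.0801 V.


Dynamic range = 20 * log10(Vmax / Vnoise).
DR = 20 * log10(4.44 / 0.0801)
DR = 20 * log10(55.43)
DR = 34.88 dB

34.88 dB


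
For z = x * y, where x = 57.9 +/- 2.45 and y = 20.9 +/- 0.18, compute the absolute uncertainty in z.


For a product z = x*y, the relative uncertainty is:
uz/z = sqrt((ux/x)^2 + (uy/y)^2)
Relative uncertainties: ux/x = 2.45/57.9 = 0.042314
uy/y = 0.18/20.9 = 0.008612
z = 57.9 * 20.9 = 1210.1
uz = 1210.1 * sqrt(0.042314^2 + 0.008612^2) = 52.255

52.255


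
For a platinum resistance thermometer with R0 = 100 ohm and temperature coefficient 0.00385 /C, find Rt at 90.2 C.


The RTD equation: Rt = R0 * (1 + alpha * T).
Rt = 100 * (1 + 0.00385 * 90.2)
Rt = 100 * (1 + 0.34727)
Rt = 100 * 1.34727
Rt = 134.727 ohm

134.727 ohm


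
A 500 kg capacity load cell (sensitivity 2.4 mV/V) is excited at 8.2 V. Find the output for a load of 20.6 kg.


Vout = rated_output * Vex * (load / capacity).
Vout = 2.4 * 8.2 * (20.6 / 500)
Vout = 2.4 * 8.2 * 0.0412
Vout = 0.811 mV

0.811 mV


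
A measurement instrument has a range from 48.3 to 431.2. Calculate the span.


Span = upper range - lower range.
Span = 431.2 - (48.3)
Span = 382.9

382.9
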